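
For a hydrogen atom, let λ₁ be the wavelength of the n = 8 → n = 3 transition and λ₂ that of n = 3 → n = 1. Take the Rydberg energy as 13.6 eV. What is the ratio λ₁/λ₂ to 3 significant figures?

λ ∝ 1/ΔE ∝ 1/(1/n_f² − 1/n_i²), and the Z² and hc factors cancel in the ratio.
λ₁/λ₂ = (1/1² − 1/3²)/(1/3² − 1/8²) = 0.8889/0.09549 = 9.31.

9.31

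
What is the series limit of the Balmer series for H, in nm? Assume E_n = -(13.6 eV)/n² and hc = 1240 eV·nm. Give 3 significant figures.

365 nm

The Balmer series has lower level n_f = 2; the series limit corresponds to n_i → ∞.
ΔE_max = 13.6 × 1 / 2² = 3.400 eV.
λ_min = 1240 / 3.400 = 365 nm.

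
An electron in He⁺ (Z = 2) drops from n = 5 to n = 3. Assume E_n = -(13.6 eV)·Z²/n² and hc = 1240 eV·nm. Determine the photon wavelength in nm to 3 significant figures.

For Z = 2 the level energies scale as Z², so the effective Rydberg energy is 13.6 × 4 = 54.40 eV.
ΔE = 54.40 × (1/3² − 1/5²) = 54.40 × 0.07111 = 3.868 eV.
λ = hc/ΔE = 1240 / 3.868 = 321 nm.

321 nm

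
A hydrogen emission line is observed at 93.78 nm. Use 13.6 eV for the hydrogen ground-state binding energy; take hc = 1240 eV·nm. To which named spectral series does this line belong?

ΔE = 1240/93.78 = 13.22 eV.
This matches 13.6 × (1/1² − 1/6²), so n_f = 1: the Lyman series.

Lyman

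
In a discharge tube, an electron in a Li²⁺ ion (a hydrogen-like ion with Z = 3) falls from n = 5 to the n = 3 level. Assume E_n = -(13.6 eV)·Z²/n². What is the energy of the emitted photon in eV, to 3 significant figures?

The Bohr energies scale as Z², so for Z = 3: E_n = −122.4/n² eV.
E_5 = −122.4/25 = −4.896 eV and E_3 = −122.4/9 = −13.60 eV.
The photon energy is |E_5 − E_3| = 8.70 eV.

8.70 eV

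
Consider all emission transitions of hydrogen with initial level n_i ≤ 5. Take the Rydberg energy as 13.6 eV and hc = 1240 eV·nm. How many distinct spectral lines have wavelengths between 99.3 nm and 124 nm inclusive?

2

Enumerate all n_i → n_f pairs with 1 ≤ n_f < n_i ≤ 5 and compute λ = 1240 / [13.6·1·(1/n_f² − 1/n_i²)].
Lines falling in [99.3, 124] nm: 3→1 (102.6 nm), 2→1 (121.6 nm).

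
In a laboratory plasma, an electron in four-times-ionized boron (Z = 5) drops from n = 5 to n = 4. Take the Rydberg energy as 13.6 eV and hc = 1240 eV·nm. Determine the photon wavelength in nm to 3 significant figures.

162 nm

For Z = 5 the level energies scale as Z², so the effective Rydberg energy is 13.6 × 25 = 340.0 eV.
ΔE = 340.0 × (1/4² − 1/5²) = 340.0 × 0.02250 = 7.650 eV.
λ = hc/ΔE = 1240 / 7.650 = 162 nm.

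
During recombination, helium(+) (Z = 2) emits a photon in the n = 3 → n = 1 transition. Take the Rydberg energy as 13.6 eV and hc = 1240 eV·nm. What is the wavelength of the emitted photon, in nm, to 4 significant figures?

25.64 nm

For Z = 2 the level energies scale as Z², so the effective Rydberg energy is 13.6 × 4 = 54.40 eV.
ΔE = 54.40 × (1/1² − 1/3²) = 54.40 × 0.8889 = 48.36 eV.
λ = hc/ΔE = 1240 / 48.36 = 25.64 nm.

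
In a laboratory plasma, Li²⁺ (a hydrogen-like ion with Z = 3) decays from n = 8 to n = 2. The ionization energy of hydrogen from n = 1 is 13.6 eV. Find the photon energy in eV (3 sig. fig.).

The Bohr energies scale as Z², so for Z = 3: E_n = −122.4/n² eV.
E_8 = −122.4/64 = −1.913 eV and E_2 = −122.4/4 = −30.60 eV.
The photon energy is |E_8 − E_2| = 28.7 eV.

28.7 eV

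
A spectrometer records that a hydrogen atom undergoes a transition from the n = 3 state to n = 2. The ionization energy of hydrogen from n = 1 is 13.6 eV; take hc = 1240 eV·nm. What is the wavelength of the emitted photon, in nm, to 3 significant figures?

ΔE = 13.60 × (1/2² − 1/3²) = 13.60 × 0.1389 = 1.889 eV.
λ = hc/ΔE = 1240 / 1.889 = 656 nm.
This line belongs to the Balmer series.

656 nm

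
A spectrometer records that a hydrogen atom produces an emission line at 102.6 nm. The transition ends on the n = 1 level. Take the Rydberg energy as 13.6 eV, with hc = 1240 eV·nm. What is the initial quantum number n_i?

n_i = 3

The photon energy is ΔE = hc/λ = 1240 / 102.6 = 12.09 eV.
With Z = 1, ΔE = 13.60 × (1/n_f² − 1/n_i²), so 1/n_f² − 1/n_i² = 0.8887.
With n_f = 1: 1/n_i² = 1/1 − 0.8887 = 0.1113, so n_i ≈ 3.00.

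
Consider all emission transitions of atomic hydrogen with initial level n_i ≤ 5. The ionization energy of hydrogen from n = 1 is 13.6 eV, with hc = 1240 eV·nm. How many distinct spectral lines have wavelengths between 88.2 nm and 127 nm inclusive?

4

Enumerate all n_i → n_f pairs with 1 ≤ n_f < n_i ≤ 5 and compute λ = 1240 / [13.6·1·(1/n_f² − 1/n_i²)].
Lines falling in [88.2, 127] nm: 5→1 (94.98 nm), 4→1 (97.25 nm), 3→1 (102.6 nm), 2→1 (121.6 nm).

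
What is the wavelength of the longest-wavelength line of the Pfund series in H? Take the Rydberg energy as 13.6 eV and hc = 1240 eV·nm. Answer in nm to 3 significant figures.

The Pfund series terminates on n_f = 5; the first line has n_i = 5+1 = 6.
ΔE = 13.60 × (1/5² − 1/6²) = 0.1662 eV.
λ = 1240 / 0.1662 = 7460 nm.

7460 nm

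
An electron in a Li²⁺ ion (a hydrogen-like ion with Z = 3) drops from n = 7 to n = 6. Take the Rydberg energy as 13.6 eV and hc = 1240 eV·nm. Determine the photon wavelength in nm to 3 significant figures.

1370 nm

For Z = 3 the level energies scale as Z², so the effective Rydberg energy is 13.6 × 9 = 122.4 eV.
ΔE = 122.4 × (1/6² − 1/7²) = 122.4 × 0.007370 = 0.9020 eV.
λ = hc/ΔE = 1240 / 0.9020 = 1370 nm.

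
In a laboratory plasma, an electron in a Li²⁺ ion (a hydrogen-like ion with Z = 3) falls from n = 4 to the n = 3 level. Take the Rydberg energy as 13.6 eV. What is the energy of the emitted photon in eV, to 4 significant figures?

5.950 eV

The Bohr energies scale as Z², so for Z = 3: E_n = −122.4/n² eV.
E_4 = −122.4/16 = −7.650 eV and E_3 = −122.4/9 = −13.60 eV.
The photon energy is |E_4 − E_3| = 5.950 eV.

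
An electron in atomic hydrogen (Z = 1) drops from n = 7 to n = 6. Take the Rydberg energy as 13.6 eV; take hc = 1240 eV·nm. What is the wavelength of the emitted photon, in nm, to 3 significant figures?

12400 nm

ΔE = 13.60 × (1/6² − 1/7²) = 13.60 × 0.007370 = 0.1002 eV.
λ = hc/ΔE = 1240 / 0.1002 = 12400 nm.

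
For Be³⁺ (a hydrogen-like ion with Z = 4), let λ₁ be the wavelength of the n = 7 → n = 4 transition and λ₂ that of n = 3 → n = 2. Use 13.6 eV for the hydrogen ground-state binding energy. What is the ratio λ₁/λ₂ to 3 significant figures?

λ ∝ 1/ΔE ∝ 1/(1/n_f² − 1/n_i²), and the Z² and hc factors cancel in the ratio.
λ₁/λ₂ = (1/2² − 1/3²)/(1/4² − 1/7²) = 0.1389/0.04209 = 3.30.

3.30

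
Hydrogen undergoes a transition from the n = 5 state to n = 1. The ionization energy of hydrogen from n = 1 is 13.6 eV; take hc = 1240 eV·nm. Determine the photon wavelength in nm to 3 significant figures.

ΔE = 13.60 × (1/1² − 1/5²) = 13.60 × 0.9600 = 13.06 eV.
λ = hc/ΔE = 1240 / 13.06 = 95.0 nm.

95.0 nm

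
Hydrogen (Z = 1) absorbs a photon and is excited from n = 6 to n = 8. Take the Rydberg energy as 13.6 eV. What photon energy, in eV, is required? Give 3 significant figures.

0.165 eV

E_8 = −13.60/64 = −0.2125 eV and E_6 = −13.60/36 = −0.3778 eV.
The photon energy is |E_8 − E_6| = 0.165 eV.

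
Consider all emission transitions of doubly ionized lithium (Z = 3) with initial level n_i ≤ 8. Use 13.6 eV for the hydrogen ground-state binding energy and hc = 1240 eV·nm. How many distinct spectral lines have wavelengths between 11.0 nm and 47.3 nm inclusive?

Enumerate all n_i → n_f pairs with 1 ≤ n_f < n_i ≤ 8 and compute λ = 1240 / [13.6·9·(1/n_f² − 1/n_i²)].
Lines falling in [11.0, 47.3] nm: 3→1 (11.40 nm), 2→1 (13.51 nm), 8→2 (43.22 nm), 7→2 (44.12 nm), 6→2 (45.59 nm).

5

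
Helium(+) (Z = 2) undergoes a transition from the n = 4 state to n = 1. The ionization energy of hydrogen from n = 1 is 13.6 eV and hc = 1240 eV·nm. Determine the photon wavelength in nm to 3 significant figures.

For Z = 2 the level energies scale as Z², so the effective Rydberg energy is 13.6 × 4 = 54.40 eV.
ΔE = 54.40 × (1/1² − 1/4²) = 54.40 × 0.9375 = 51.00 eV.
λ = hc/ΔE = 1240 / 51.00 = 24.3 nm.

24.3 nm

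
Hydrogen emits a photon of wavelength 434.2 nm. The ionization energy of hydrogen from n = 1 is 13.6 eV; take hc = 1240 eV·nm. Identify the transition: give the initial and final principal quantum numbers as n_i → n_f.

The photon energy is ΔE = hc/λ = 1240 / 434.2 = 2.856 eV.
With Z = 1, ΔE = 13.60 × (1/n_f² − 1/n_i²), so 1/n_f² − 1/n_i² = 0.2100.
Trying n_f = 2 gives 1/n_i² = 0.04001, i.e. n_i ≈ 5; this pair matches.

n_i = 5, n_f = 2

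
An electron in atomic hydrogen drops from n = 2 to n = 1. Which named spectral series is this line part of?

The series is set by the lower level: n_f = 1 is the Lyman series.

Lyman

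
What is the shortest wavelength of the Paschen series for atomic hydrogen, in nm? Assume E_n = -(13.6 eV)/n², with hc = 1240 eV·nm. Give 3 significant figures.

821 nm

The Paschen series has lower level n_f = 3; the series limit corresponds to n_i → ∞.
ΔE_max = 13.6 × 1 / 3² = 1.511 eV.
λ_min = 1240 / 1.511 = 821 nm.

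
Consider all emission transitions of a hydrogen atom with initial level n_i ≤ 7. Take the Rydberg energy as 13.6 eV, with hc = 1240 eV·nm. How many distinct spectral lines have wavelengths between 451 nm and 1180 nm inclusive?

Enumerate all n_i → n_f pairs with 1 ≤ n_f < n_i ≤ 7 and compute λ = 1240 / [13.6·1·(1/n_f² − 1/n_i²)].
Lines falling in [451, 1180] nm: 4→2 (486.3 nm), 3→2 (656.5 nm), 7→3 (1005 nm), 6→3 (1094 nm).

4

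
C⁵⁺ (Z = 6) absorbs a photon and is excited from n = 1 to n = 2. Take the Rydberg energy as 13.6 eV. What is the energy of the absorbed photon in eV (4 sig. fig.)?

367.2 eV

The Bohr energies scale as Z², so for Z = 6: E_n = −489.6/n² eV.
E_2 = −489.6/4 = −122.4 eV and E_1 = −489.6/1 = −489.6 eV.
The photon energy is |E_2 − E_1| = 367.2 eV.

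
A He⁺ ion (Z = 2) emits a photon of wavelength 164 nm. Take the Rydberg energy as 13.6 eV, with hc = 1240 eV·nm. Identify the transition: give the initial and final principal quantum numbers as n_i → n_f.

The photon energy is ΔE = hc/λ = 1240 / 164 = 7.561 eV.
With Z = 2, ΔE = 54.40 × (1/n_f² − 1/n_i²), so 1/n_f² − 1/n_i² = 0.1390.
Trying n_f = 2 gives 1/n_i² = 0.1110, i.e. n_i ≈ 3; this pair matches.

n_i = 3, n_f = 2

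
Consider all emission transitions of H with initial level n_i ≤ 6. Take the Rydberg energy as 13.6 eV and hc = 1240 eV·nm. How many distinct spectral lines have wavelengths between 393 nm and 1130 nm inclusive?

Enumerate all n_i → n_f pairs with 1 ≤ n_f < n_i ≤ 6 and compute λ = 1240 / [13.6·1·(1/n_f² − 1/n_i²)].
Lines falling in [393, 1130] nm: 6→2 (410.3 nm), 5→2 (434.2 nm), 4→2 (486.3 nm), 3→2 (656.5 nm), 6→3 (1094 nm).

5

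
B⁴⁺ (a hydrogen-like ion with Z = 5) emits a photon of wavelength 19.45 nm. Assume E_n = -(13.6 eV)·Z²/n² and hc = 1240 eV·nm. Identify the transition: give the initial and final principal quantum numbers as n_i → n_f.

n_i = 4, n_f = 2

The photon energy is ΔE = hc/λ = 1240 / 19.45 = 63.75 eV.
With Z = 5, ΔE = 340.0 × (1/n_f² − 1/n_i²), so 1/n_f² − 1/n_i² = 0.1875.
Trying n_f = 2 gives 1/n_i² = 0.06249, i.e. n_i ≈ 4; this pair matches.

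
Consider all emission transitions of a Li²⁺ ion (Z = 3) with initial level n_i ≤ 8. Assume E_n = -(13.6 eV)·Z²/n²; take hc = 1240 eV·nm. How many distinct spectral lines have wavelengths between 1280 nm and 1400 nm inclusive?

Enumerate all n_i → n_f pairs with 1 ≤ n_f < n_i ≤ 8 and compute λ = 1240 / [13.6·9·(1/n_f² − 1/n_i²)].
Lines falling in [1280, 1400] nm: 7→6 (1375 nm).

1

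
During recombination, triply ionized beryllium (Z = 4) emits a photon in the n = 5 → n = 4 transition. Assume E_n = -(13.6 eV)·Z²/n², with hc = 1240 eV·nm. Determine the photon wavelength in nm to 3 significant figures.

253 nm

For Z = 4 the level energies scale as Z², so the effective Rydberg energy is 13.6 × 16 = 217.6 eV.
ΔE = 217.6 × (1/4² − 1/5²) = 217.6 × 0.02250 = 4.896 eV.
λ = hc/ΔE = 1240 / 4.896 = 253 nm.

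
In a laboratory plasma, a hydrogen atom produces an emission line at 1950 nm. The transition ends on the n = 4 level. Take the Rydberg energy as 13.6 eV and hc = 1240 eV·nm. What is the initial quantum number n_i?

n_i = 8

The photon energy is ΔE = hc/λ = 1240 / 1950 = 0.6359 eV.
With Z = 1, ΔE = 13.60 × (1/n_f² − 1/n_i²), so 1/n_f² − 1/n_i² = 0.04676.
With n_f = 4: 1/n_i² = 1/16 − 0.04676 = 0.01574, so n_i ≈ 7.97.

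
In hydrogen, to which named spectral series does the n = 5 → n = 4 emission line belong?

Brackett

The series is set by the lower level: n_f = 4 is the Brackett series.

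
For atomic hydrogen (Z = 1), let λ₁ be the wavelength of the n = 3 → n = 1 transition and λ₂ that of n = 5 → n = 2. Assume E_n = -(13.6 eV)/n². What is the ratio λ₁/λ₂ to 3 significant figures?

λ ∝ 1/ΔE ∝ 1/(1/n_f² − 1/n_i²), and the Z² and hc factors cancel in the ratio.
λ₁/λ₂ = (1/2² − 1/5²)/(1/1² − 1/3²) = 0.2100/0.8889 = 0.236.

0.236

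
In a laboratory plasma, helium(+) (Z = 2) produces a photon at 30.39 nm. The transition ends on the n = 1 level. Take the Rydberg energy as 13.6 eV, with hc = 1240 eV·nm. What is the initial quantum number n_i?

The photon energy is ΔE = hc/λ = 1240 / 30.39 = 40.80 eV.
With Z = 2, ΔE = 54.40 × (1/n_f² − 1/n_i²), so 1/n_f² − 1/n_i² = 0.7501.
With n_f = 1: 1/n_i² = 1/1 − 0.7501 = 0.2499, so n_i ≈ 2.00.

n_i = 2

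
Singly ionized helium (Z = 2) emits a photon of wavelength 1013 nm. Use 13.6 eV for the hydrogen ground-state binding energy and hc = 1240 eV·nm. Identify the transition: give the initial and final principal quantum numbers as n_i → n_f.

The photon energy is ΔE = hc/λ = 1240 / 1013 = 1.224 eV.
With Z = 2, ΔE = 54.40 × (1/n_f² − 1/n_i²), so 1/n_f² − 1/n_i² = 0.02250.
Trying n_f = 4 gives 1/n_i² = 0.04000, i.e. n_i ≈ 5; this pair matches.

n_i = 5, n_f = 4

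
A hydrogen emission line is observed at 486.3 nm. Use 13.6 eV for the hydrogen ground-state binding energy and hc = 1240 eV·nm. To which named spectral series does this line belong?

ΔE = 1240/486.3 = 2.550 eV.
This matches 13.6 × (1/2² − 1/4²), so n_f = 2: the Balmer series.

Balmer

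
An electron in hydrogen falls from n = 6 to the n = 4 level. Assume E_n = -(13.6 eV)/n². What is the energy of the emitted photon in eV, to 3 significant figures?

0.472 eV

E_6 = −13.60/36 = −0.3778 eV and E_4 = −13.60/16 = −0.8500 eV.
The photon energy is |E_6 − E_4| = 0.472 eV.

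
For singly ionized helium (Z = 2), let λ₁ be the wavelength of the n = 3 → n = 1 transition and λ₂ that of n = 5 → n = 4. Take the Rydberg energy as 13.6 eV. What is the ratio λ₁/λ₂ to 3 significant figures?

0.0253

λ ∝ 1/ΔE ∝ 1/(1/n_f² − 1/n_i²), and the Z² and hc factors cancel in the ratio.
λ₁/λ₂ = (1/4² − 1/5²)/(1/1² − 1/3²) = 0.02250/0.8889 = 0.0253.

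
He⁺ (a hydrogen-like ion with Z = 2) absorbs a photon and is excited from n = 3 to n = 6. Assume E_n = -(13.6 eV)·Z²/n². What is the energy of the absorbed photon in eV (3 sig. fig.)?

4.53 eV

The Bohr energies scale as Z², so for Z = 2: E_n = −54.40/n² eV.
E_6 = −54.40/36 = −1.511 eV and E_3 = −54.40/9 = −6.044 eV.
The photon energy is |E_6 − E_3| = 4.53 eV.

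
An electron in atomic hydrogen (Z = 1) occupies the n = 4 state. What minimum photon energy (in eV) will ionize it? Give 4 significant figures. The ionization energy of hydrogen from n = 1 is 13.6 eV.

E_4 = −13.60/16 = −0.8500 eV, so ionization (to E = 0) requires 0.8500 eV.

0.8500 eV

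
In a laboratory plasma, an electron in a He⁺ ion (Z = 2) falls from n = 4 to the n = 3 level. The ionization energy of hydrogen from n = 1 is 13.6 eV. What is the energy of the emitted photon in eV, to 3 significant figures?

2.64 eV

The Bohr energies scale as Z², so for Z = 2: E_n = −54.40/n² eV.
E_4 = −54.40/16 = −3.400 eV and E_3 = −54.40/9 = −6.044 eV.
The photon energy is |E_4 − E_3| = 2.64 eV.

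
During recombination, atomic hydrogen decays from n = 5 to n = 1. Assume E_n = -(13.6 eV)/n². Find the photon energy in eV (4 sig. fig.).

13.06 eV

E_5 = −13.60/25 = −0.5440 eV and E_1 = −13.60/1 = −13.60 eV.
The photon energy is |E_5 − E_1| = 13.06 eV.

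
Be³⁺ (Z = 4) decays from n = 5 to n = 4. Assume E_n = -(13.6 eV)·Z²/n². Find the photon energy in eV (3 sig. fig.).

The Bohr energies scale as Z², so for Z = 4: E_n = −217.6/n² eV.
E_5 = −217.6/25 = −8.704 eV and E_4 = −217.6/16 = −13.60 eV.
The photon energy is |E_5 − E_4| = 4.90 eV.

4.90 eV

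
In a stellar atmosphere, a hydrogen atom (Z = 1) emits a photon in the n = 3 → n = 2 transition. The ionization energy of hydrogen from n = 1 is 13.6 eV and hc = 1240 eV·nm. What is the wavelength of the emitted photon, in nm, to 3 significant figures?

ΔE = 13.60 × (1/2² − 1/3²) = 13.60 × 0.1389 = 1.889 eV.
λ = hc/ΔE = 1240 / 1.889 = 656 nm.

656 nm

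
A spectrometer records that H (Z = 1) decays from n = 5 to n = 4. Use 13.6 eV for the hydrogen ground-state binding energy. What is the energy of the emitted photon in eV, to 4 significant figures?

E_5 = −13.60/25 = −0.5440 eV and E_4 = −13.60/16 = −0.8500 eV.
The photon energy is |E_5 − E_4| = 0.3060 eV.

0.3060 eV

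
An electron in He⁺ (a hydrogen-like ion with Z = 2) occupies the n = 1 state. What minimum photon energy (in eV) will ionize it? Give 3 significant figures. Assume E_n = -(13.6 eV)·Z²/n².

54.4 eV

E_n = −13.6 Z²/n² = −54.40/n² eV for Z = 2.
E_1 = −54.40/1 = −54.4 eV, so ionization (to E = 0) requires 54.4 eV.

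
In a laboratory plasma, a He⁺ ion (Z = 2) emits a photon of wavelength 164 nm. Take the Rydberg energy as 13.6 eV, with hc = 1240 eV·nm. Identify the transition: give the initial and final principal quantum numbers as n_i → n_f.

n_i = 3, n_f = 2

The photon energy is ΔE = hc/λ = 1240 / 164 = 7.561 eV.
With Z = 2, ΔE = 54.40 × (1/n_f² − 1/n_i²), so 1/n_f² − 1/n_i² = 0.1390.
Trying n_f = 2 gives 1/n_i² = 0.1110, i.e. n_i ≈ 3; this pair matches.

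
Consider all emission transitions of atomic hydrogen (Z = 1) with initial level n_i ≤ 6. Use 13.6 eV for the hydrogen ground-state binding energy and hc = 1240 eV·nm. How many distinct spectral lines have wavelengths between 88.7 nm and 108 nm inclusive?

4

Enumerate all n_i → n_f pairs with 1 ≤ n_f < n_i ≤ 6 and compute λ = 1240 / [13.6·1·(1/n_f² − 1/n_i²)].
Lines falling in [88.7, 108] nm: 6→1 (93.78 nm), 5→1 (94.98 nm), 4→1 (97.25 nm), 3→1 (102.6 nm).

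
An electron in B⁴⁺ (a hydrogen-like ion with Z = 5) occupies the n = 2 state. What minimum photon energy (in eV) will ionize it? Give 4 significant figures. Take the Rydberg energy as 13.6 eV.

E_n = −13.6 Z²/n² = −340.0/n² eV for Z = 5.
E_2 = −340.0/4 = −85.00 eV, so ionization (to E = 0) requires 85.00 eV.

85.00 eV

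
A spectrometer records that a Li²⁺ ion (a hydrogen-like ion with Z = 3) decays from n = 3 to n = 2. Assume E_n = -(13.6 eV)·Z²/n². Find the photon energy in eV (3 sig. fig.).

17.0 eV

The Bohr energies scale as Z², so for Z = 3: E_n = −122.4/n² eV.
E_3 = −122.4/9 = −13.60 eV and E_2 = −122.4/4 = −30.60 eV.
The photon energy is |E_3 − E_2| = 17.0 eV.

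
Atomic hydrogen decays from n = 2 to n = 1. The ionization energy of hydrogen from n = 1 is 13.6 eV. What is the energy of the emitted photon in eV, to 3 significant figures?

10.2 eV

E_2 = −13.60/4 = −3.400 eV and E_1 = −13.60/1 = −13.60 eV.
The photon energy is |E_2 − E_1| = 10.2 eV.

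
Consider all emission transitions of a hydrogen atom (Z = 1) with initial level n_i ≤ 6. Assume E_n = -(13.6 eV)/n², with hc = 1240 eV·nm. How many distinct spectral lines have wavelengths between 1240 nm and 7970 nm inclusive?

5

Enumerate all n_i → n_f pairs with 1 ≤ n_f < n_i ≤ 6 and compute λ = 1240 / [13.6·1·(1/n_f² − 1/n_i²)].
Lines falling in [1240, 7970] nm: 5→3 (1282 nm), 4→3 (1876 nm), 6→4 (2626 nm), 5→4 (4052 nm), 6→5 (7460 nm).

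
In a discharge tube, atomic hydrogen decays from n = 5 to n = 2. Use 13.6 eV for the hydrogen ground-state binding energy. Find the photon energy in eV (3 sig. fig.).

E_5 = −13.60/25 = −0.5440 eV and E_2 = −13.60/4 = −3.400 eV.
The photon energy is |E_5 − E_2| = 2.86 eV.

2.86 eV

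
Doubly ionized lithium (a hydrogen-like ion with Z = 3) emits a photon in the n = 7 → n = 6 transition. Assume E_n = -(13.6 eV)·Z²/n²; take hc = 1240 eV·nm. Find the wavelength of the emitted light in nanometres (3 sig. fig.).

For Z = 3 the level energies scale as Z², so the effective Rydberg energy is 13.6 × 9 = 122.4 eV.
ΔE = 122.4 × (1/6² − 1/7²) = 122.4 × 0.007370 = 0.9020 eV.
λ = hc/ΔE = 1240 / 0.9020 = 1370 nm.

1370 nm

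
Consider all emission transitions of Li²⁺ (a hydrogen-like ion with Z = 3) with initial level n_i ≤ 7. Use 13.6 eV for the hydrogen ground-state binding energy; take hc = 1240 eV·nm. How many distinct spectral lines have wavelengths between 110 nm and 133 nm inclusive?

2

Enumerate all n_i → n_f pairs with 1 ≤ n_f < n_i ≤ 7 and compute λ = 1240 / [13.6·9·(1/n_f² − 1/n_i²)].
Lines falling in [110, 133] nm: 7→3 (111.7 nm), 6→3 (121.6 nm).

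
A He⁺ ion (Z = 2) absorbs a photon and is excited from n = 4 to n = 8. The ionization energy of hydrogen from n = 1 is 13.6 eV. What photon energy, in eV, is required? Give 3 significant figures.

The Bohr energies scale as Z², so for Z = 2: E_n = −54.40/n² eV.
E_8 = −54.40/64 = −0.8500 eV and E_4 = −54.40/16 = −3.400 eV.
The photon energy is |E_8 − E_4| = 2.55 eV.

2.55 eV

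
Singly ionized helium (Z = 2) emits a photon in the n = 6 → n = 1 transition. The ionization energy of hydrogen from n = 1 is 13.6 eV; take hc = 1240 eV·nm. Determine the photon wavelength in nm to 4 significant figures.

For Z = 2 the level energies scale as Z², so the effective Rydberg energy is 13.6 × 4 = 54.40 eV.
ΔE = 54.40 × (1/1² − 1/6²) = 54.40 × 0.9722 = 52.89 eV.
λ = hc/ΔE = 1240 / 52.89 = 23.45 nm.

23.45 nm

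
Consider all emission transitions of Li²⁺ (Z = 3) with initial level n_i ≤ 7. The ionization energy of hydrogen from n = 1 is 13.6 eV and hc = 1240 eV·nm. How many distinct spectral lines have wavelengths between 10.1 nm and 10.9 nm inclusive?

4

Enumerate all n_i → n_f pairs with 1 ≤ n_f < n_i ≤ 7 and compute λ = 1240 / [13.6·9·(1/n_f² − 1/n_i²)].
Lines falling in [10.1, 10.9] nm: 7→1 (10.34 nm), 6→1 (10.42 nm), 5→1 (10.55 nm), 4→1 (10.81 nm).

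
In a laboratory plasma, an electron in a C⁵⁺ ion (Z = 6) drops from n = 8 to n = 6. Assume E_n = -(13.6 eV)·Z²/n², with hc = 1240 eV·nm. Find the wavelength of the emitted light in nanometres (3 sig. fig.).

For Z = 6 the level energies scale as Z², so the effective Rydberg energy is 13.6 × 36 = 489.6 eV.
ΔE = 489.6 × (1/6² − 1/8²) = 489.6 × 0.01215 = 5.950 eV.
λ = hc/ΔE = 1240 / 5.950 = 208 nm.

208 nm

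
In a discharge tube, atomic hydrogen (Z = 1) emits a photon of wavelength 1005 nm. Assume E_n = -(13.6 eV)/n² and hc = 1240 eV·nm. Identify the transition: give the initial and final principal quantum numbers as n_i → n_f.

The photon energy is ΔE = hc/λ = 1240 / 1005 = 1.234 eV.
With Z = 1, ΔE = 13.60 × (1/n_f² − 1/n_i²), so 1/n_f² − 1/n_i² = 0.09072.
Trying n_f = 3 gives 1/n_i² = 0.02039, i.e. n_i ≈ 7; this pair matches.

n_i = 7, n_f = 3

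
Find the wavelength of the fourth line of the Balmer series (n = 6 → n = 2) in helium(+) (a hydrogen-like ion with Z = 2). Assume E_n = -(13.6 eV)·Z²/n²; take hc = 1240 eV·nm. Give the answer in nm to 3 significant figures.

The Balmer series terminates on n_f = 2; the fourth line has n_i = 2+4 = 6.
ΔE = 54.40 × (1/2² − 1/6²) = 12.09 eV.
λ = 1240 / 12.09 = 103 nm.

103 nm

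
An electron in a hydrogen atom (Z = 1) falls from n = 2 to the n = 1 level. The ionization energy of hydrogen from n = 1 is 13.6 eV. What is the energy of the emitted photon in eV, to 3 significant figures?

10.2 eV

E_2 = −13.60/4 = −3.400 eV and E_1 = −13.60/1 = −13.60 eV.
The photon energy is |E_2 − E_1| = 10.2 eV.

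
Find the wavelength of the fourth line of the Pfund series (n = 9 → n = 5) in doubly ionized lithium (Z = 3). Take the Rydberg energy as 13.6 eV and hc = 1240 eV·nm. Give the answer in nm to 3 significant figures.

The Pfund series terminates on n_f = 5; the fourth line has n_i = 5+4 = 9.
ΔE = 122.4 × (1/5² − 1/9²) = 3.385 eV.
λ = 1240 / 3.385 = 366 nm.

366 nm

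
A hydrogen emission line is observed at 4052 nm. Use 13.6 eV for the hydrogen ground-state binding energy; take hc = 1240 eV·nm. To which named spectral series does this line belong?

ΔE = 1240/4052 = 0.3060 eV.
This matches 13.6 × (1/4² − 1/5²), so n_f = 4: the Brackett series.

Brackett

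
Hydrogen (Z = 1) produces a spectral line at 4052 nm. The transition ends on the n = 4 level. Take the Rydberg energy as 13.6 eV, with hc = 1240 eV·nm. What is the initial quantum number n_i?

n_i = 5

The photon energy is ΔE = hc/λ = 1240 / 4052 = 0.3060 eV.
With Z = 1, ΔE = 13.60 × (1/n_f² − 1/n_i²), so 1/n_f² − 1/n_i² = 0.02250.
With n_f = 4: 1/n_i² = 1/16 − 0.02250 = 0.04000, so n_i ≈ 5.00.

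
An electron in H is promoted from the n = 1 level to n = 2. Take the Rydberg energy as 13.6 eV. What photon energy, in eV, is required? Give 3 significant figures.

E_2 = −13.60/4 = −3.400 eV and E_1 = −13.60/1 = −13.60 eV.
The photon energy is |E_2 − E_1| = 10.2 eV.

10.2 eV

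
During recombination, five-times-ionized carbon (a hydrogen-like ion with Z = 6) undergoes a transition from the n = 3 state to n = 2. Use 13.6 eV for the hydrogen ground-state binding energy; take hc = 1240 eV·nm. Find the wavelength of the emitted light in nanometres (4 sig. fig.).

18.24 nm

For Z = 6 the level energies scale as Z², so the effective Rydberg energy is 13.6 × 36 = 489.6 eV.
ΔE = 489.6 × (1/2² − 1/3²) = 489.6 × 0.1389 = 68.00 eV.
λ = hc/ΔE = 1240 / 68.00 = 18.24 nm.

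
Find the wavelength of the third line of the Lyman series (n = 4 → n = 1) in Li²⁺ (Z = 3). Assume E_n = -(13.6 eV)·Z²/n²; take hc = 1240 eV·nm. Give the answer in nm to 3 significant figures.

The Lyman series terminates on n_f = 1; the third line has n_i = 1+3 = 4.
ΔE = 122.4 × (1/1² − 1/4²) = 114.8 eV.
λ = 1240 / 114.8 = 10.8 nm.

10.8 nm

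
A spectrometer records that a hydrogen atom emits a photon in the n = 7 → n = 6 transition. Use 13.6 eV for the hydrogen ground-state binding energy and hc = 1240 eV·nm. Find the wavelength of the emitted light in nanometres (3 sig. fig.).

ΔE = 13.60 × (1/6² − 1/7²) = 13.60 × 0.007370 = 0.1002 eV.
λ = hc/ΔE = 1240 / 0.1002 = 12400 nm.

12400 nm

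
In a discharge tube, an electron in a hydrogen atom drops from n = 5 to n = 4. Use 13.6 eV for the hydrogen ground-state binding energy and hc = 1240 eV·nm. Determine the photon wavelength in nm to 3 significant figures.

4050 nm

ΔE = 13.60 × (1/4² − 1/5²) = 13.60 × 0.02250 = 0.3060 eV.
λ = hc/ΔE = 1240 / 0.3060 = 4050 nm.
This line belongs to the Brackett series.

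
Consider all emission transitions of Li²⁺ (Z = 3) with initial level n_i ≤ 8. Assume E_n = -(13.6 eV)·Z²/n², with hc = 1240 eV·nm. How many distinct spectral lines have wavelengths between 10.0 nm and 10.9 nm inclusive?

Enumerate all n_i → n_f pairs with 1 ≤ n_f < n_i ≤ 8 and compute λ = 1240 / [13.6·9·(1/n_f² − 1/n_i²)].
Lines falling in [10.0, 10.9] nm: 8→1 (10.29 nm), 7→1 (10.34 nm), 6→1 (10.42 nm), 5→1 (10.55 nm), 4→1 (10.81 nm).

5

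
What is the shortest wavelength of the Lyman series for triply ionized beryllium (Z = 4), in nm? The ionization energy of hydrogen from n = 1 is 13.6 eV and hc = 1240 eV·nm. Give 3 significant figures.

The Lyman series has lower level n_f = 1; the series limit corresponds to n_i → ∞.
ΔE_max = 13.6 × 16 / 1² = 217.6 eV.
λ_min = 1240 / 217.6 = 5.70 nm.

5.70 nm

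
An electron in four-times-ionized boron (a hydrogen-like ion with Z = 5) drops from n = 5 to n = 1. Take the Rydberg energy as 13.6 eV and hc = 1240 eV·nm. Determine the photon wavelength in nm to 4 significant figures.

3.799 nm

For Z = 5 the level energies scale as Z², so the effective Rydberg energy is 13.6 × 25 = 340.0 eV.
ΔE = 340.0 × (1/1² − 1/5²) = 340.0 × 0.9600 = 326.4 eV.
λ = hc/ΔE = 1240 / 326.4 = 3.799 nm.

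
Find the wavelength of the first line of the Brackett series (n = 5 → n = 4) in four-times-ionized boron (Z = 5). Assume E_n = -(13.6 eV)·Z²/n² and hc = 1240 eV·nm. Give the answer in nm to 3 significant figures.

The Brackett series terminates on n_f = 4; the first line has n_i = 4+1 = 5.
ΔE = 340.0 × (1/4² − 1/5²) = 7.650 eV.
λ = 1240 / 7.650 = 162 nm.

162 nm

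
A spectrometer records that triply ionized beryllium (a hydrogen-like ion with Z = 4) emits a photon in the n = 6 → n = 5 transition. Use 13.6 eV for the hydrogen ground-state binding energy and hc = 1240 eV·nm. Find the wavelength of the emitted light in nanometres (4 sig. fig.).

466.2 nm

For Z = 4 the level energies scale as Z², so the effective Rydberg energy is 13.6 × 16 = 217.6 eV.
ΔE = 217.6 × (1/5² − 1/6²) = 217.6 × 0.01222 = 2.660 eV.
λ = hc/ΔE = 1240 / 2.660 = 466.2 nm.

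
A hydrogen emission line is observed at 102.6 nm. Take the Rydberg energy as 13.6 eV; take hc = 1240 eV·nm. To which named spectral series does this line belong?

Lyman

ΔE = 1240/102.6 = 12.09 eV.
This matches 13.6 × (1/1² − 1/3²), so n_f = 1: the Lyman series.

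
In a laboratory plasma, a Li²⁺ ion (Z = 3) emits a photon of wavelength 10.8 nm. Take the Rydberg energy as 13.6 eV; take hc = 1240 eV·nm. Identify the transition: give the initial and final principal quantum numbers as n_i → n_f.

n_i = 4, n_f = 1

The photon energy is ΔE = hc/λ = 1240 / 10.8 = 114.8 eV.
With Z = 3, ΔE = 122.4 × (1/n_f² − 1/n_i²), so 1/n_f² − 1/n_i² = 0.9380.
Trying n_f = 1 gives 1/n_i² = 0.06197, i.e. n_i ≈ 4; this pair matches.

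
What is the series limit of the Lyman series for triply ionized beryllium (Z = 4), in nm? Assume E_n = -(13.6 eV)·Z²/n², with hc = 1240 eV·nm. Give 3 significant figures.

The Lyman series has lower level n_f = 1; the series limit corresponds to n_i → ∞.
ΔE_max = 13.6 × 16 / 1² = 217.6 eV.
λ_min = 1240 / 217.6 = 5.70 nm.

5.70 nm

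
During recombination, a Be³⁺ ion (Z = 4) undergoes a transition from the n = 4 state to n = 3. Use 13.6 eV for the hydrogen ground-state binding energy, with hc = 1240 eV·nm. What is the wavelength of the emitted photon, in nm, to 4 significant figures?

117.2 nm

For Z = 4 the level energies scale as Z², so the effective Rydberg energy is 13.6 × 16 = 217.6 eV.
ΔE = 217.6 × (1/3² − 1/4²) = 217.6 × 0.04861 = 10.58 eV.
λ = hc/ΔE = 1240 / 10.58 = 117.2 nm.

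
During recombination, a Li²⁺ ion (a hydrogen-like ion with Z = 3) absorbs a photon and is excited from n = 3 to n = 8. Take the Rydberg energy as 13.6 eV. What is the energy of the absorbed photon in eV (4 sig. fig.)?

The Bohr energies scale as Z², so for Z = 3: E_n = −122.4/n² eV.
E_8 = −122.4/64 = −1.913 eV and E_3 = −122.4/9 = −13.60 eV.
The photon energy is |E_8 − E_3| = 11.69 eV.

11.69 eV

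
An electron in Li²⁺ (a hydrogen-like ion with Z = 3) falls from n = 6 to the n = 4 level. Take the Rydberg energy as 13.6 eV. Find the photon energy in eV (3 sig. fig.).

4.25 eV

The Bohr energies scale as Z², so for Z = 3: E_n = −122.4/n² eV.
E_6 = −122.4/36 = −3.400 eV and E_4 = −122.4/16 = −7.650 eV.
The photon energy is |E_6 − E_4| = 4.25 eV.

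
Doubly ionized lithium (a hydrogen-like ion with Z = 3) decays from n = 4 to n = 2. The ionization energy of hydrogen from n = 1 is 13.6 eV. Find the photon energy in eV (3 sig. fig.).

23.0 eV

The Bohr energies scale as Z², so for Z = 3: E_n = −122.4/n² eV.
E_4 = −122.4/16 = −7.650 eV and E_2 = −122.4/4 = −30.60 eV.
The photon energy is |E_4 − E_2| = 23.0 eV.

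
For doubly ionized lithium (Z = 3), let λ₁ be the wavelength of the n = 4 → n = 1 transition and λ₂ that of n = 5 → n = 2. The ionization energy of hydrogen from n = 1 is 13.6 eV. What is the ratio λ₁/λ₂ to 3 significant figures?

λ ∝ 1/ΔE ∝ 1/(1/n_f² − 1/n_i²), and the Z² and hc factors cancel in the ratio.
λ₁/λ₂ = (1/2² − 1/5²)/(1/1² − 1/4²) = 0.2100/0.9375 = 0.224.

0.224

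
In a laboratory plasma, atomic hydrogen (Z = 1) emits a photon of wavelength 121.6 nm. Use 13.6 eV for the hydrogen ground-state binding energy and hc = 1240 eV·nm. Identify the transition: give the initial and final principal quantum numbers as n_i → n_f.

n_i = 2, n_f = 1

The photon energy is ΔE = hc/λ = 1240 / 121.6 = 10.20 eV.
With Z = 1, ΔE = 13.60 × (1/n_f² − 1/n_i²), so 1/n_f² − 1/n_i² = 0.7498.
Trying n_f = 1 gives 1/n_i² = 0.2502, i.e. n_i ≈ 2; this pair matches.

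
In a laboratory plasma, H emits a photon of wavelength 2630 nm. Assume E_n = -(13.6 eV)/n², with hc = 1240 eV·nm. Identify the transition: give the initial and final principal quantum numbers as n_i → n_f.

n_i = 6, n_f = 4

The photon energy is ΔE = hc/λ = 1240 / 2630 = 0.4715 eV.
With Z = 1, ΔE = 13.60 × (1/n_f² − 1/n_i²), so 1/n_f² − 1/n_i² = 0.03467.
Trying n_f = 4 gives 1/n_i² = 0.02783, i.e. n_i ≈ 6; this pair matches.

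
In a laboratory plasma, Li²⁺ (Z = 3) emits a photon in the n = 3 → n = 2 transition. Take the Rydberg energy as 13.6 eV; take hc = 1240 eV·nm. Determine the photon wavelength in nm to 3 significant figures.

72.9 nm

For Z = 3 the level energies scale as Z², so the effective Rydberg energy is 13.6 × 9 = 122.4 eV.
ΔE = 122.4 × (1/2² − 1/3²) = 122.4 × 0.1389 = 17.00 eV.
λ = hc/ΔE = 1240 / 17.00 = 72.9 nm.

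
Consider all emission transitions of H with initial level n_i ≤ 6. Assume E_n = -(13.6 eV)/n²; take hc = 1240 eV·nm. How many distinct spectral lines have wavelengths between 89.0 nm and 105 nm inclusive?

Enumerate all n_i → n_f pairs with 1 ≤ n_f < n_i ≤ 6 and compute λ = 1240 / [13.6·1·(1/n_f² − 1/n_i²)].
Lines falling in [89.0, 105] nm: 6→1 (93.78 nm), 5→1 (94.98 nm), 4→1 (97.25 nm), 3→1 (102.6 nm).

4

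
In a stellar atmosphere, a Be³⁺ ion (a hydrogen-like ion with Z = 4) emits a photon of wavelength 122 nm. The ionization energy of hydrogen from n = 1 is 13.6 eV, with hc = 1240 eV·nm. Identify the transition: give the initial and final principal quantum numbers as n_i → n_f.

The photon energy is ΔE = hc/λ = 1240 / 122 = 10.16 eV.
With Z = 4, ΔE = 217.6 × (1/n_f² − 1/n_i²), so 1/n_f² − 1/n_i² = 0.04671.
Trying n_f = 4 gives 1/n_i² = 0.01579, i.e. n_i ≈ 8; this pair matches.

n_i = 8, n_f = 4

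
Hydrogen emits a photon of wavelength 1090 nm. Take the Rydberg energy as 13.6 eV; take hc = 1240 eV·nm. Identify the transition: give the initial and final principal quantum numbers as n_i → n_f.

n_i = 6, n_f = 3

The photon energy is ΔE = hc/λ = 1240 / 1090 = 1.138 eV.
With Z = 1, ΔE = 13.60 × (1/n_f² − 1/n_i²), so 1/n_f² − 1/n_i² = 0.08365.
Trying n_f = 3 gives 1/n_i² = 0.02746, i.e. n_i ≈ 6; this pair matches.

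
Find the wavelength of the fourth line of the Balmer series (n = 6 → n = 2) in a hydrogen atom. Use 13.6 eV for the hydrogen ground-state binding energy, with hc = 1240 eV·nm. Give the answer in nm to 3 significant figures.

410 nm

The Balmer series terminates on n_f = 2; the fourth line has n_i = 2+4 = 6.
ΔE = 13.60 × (1/2² − 1/6²) = 3.022 eV.
λ = 1240 / 3.022 = 410 nm.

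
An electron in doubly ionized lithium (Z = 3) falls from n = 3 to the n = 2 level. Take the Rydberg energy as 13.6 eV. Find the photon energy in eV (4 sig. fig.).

17.00 eV

The Bohr energies scale as Z², so for Z = 3: E_n = −122.4/n² eV.
E_3 = −122.4/9 = −13.60 eV and E_2 = −122.4/4 = −30.60 eV.
The photon energy is |E_3 − E_2| = 17.00 eV.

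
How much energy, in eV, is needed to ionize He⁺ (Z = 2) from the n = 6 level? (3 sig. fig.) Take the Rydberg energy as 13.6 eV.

1.51 eV

E_n = −13.6 Z²/n² = −54.40/n² eV for Z = 2.
E_6 = −54.40/36 = −1.51 eV, so ionization (to E = 0) requires 1.51 eV.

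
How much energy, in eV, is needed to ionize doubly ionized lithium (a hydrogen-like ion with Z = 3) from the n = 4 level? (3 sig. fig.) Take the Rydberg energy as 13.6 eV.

E_n = −13.6 Z²/n² = −122.4/n² eV for Z = 3.
E_4 = −122.4/16 = −7.65 eV, so ionization (to E = 0) requires 7.65 eV.

7.65 eV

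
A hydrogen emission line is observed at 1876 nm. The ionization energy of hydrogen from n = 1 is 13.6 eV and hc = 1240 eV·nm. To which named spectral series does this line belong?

ΔE = 1240/1876 = 0.6610 eV.
This matches 13.6 × (1/3² − 1/4²), so n_f = 3: the Paschen series.

Paschen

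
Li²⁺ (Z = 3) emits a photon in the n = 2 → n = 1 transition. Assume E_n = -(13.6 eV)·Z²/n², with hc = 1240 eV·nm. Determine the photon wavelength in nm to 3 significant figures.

For Z = 3 the level energies scale as Z², so the effective Rydberg energy is 13.6 × 9 = 122.4 eV.
ΔE = 122.4 × (1/1² − 1/2²) = 122.4 × 0.7500 = 91.80 eV.
λ = hc/ΔE = 1240 / 91.80 = 13.5 nm.

13.5 nm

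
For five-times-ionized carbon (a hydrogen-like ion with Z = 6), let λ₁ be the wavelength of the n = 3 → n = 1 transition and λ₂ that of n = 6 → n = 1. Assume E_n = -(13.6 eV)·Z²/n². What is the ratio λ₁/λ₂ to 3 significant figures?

λ ∝ 1/ΔE ∝ 1/(1/n_f² − 1/n_i²), and the Z² and hc factors cancel in the ratio.
λ₁/λ₂ = (1/1² − 1/6²)/(1/1² − 1/3²) = 0.9722/0.8889 = 1.09.

1.09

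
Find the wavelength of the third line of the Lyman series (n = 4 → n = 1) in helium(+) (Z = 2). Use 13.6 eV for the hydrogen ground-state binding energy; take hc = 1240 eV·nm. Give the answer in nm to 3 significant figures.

24.3 nm

The Lyman series terminates on n_f = 1; the third line has n_i = 1+3 = 4.
ΔE = 54.40 × (1/1² − 1/4²) = 51.00 eV.
λ = 1240 / 51.00 = 24.3 nm.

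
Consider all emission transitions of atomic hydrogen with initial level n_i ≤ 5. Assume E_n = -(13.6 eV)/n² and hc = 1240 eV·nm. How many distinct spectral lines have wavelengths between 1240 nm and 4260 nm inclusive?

Enumerate all n_i → n_f pairs with 1 ≤ n_f < n_i ≤ 5 and compute λ = 1240 / [13.6·1·(1/n_f² − 1/n_i²)].
Lines falling in [1240, 4260] nm: 5→3 (1282 nm), 4→3 (1876 nm), 5→4 (4052 nm).

3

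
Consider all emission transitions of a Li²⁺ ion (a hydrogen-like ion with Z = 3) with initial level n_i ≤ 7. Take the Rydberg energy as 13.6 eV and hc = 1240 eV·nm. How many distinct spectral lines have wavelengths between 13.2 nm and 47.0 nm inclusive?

Enumerate all n_i → n_f pairs with 1 ≤ n_f < n_i ≤ 7 and compute λ = 1240 / [13.6·9·(1/n_f² − 1/n_i²)].
Lines falling in [13.2, 47.0] nm: 2→1 (13.51 nm), 7→2 (44.12 nm), 6→2 (45.59 nm).

3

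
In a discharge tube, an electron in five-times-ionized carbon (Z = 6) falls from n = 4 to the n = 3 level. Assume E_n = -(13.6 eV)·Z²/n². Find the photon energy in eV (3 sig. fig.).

The Bohr energies scale as Z², so for Z = 6: E_n = −489.6/n² eV.
E_4 = −489.6/16 = −30.60 eV and E_3 = −489.6/9 = −54.40 eV.
The photon energy is |E_4 − E_3| = 23.8 eV.

23.8 eV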